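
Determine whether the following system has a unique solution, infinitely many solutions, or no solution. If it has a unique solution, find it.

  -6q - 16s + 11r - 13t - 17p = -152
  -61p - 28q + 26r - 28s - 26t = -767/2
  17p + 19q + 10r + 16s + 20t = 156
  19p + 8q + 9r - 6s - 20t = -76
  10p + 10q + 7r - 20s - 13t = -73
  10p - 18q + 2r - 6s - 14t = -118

Row-reduce:
R1 ← R1 / (-17).
R2 ← R2 + 61·R1.
R3 ← R3 − 17·R1.
R4 ← R4 − 19·R1.
R5 ← R5 − 10·R1.
R6 ← R6 − 10·R1.
R2 ← R2 / (-110/17).
R1 ← R1 − 6/17·R2.
R3 ← R3 − 13·R2.
R4 ← R4 − 22/17·R2.
R5 ← R5 − 110/17·R2.
R6 ← R6 + 366/17·R2.
R3 ← R3 / (-667/110).
R1 ← R1 + 76/55·R3.
R2 ← R2 − 229/110·R3.
R4 ← R4 − 93/5·R3.
R6 ← R6 − 2931/55·R3.
R4 ← R4 / (108894/667).
R1 ← R1 + 7284/667·R4.
R2 ← R2 − 10500/667·R4.
R3 ← R3 + 6500/667·R4.
R6 ← R6 − 270838/667·R4.
Swap R5 and R6.
R5 ← R5 / (2257871/54447).
R1 ← R1 + 22562/18149·R5.
R2 ← R2 − 37128/18149·R5.
R3 ← R3 + 50803/54447·R5.
R4 ← R4 − 78917/108894·R5.
Row 6 reduces to 0 = -1/2, a contradiction. The system is inconsistent.

no solution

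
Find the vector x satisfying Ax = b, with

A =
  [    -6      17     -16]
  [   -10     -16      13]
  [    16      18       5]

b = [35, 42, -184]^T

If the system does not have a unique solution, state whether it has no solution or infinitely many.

Row-reduce the augmented matrix:
R1 ← R1 / (-6).
R2 ← R2 + 10·R1.
R3 ← R3 − 16·R1.
R2 ← R2 / (-133/3).
R1 ← R1 + 17/6·R2.
R3 ← R3 − 190/3·R2.
R3 ← R3 / (19).
R1 ← R1 − 5/38·R3.
R2 ← R2 + 17/19·R3.
Reading off the reduced rows gives x_1 = -4, x_2 = -5, x_3 = -6.

x_1 = -4, x_2 = -5, x_3 = -6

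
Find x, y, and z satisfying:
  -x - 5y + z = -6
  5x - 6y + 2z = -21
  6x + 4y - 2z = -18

Row-reduce the augmented matrix:
R1 ← R1 / (-1).
R2 ← R2 − 5·R1.
R3 ← R3 − 6·R1.
R2 ← R2 / (-31).
R1 ← R1 − 5·R2.
R3 ← R3 + 26·R2.
R3 ← R3 / (-58/31).
R1 ← R1 − 4/31·R3.
R2 ← R2 + 7/31·R3.
Reading off the reduced rows gives x = -3, y = 3, z = 6.

x = -3, y = 3, z = 6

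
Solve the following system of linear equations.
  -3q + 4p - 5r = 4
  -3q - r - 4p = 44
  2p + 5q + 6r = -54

Row-reduce the augmented matrix:
R1 ← R1 / (4).
R2 ← R2 + 4·R1.
R3 ← R3 − 2·R1.
R2 ← R2 / (-6).
R1 ← R1 + 3/4·R2.
R3 ← R3 − 13/2·R2.
R3 ← R3 / (2).
R1 ← R1 + 1/2·R3.
R2 ← R2 − 1·R3.
Reading off the reduced rows gives p = -6, q = -6, r = -2.

p = -6, q = -6, r = -2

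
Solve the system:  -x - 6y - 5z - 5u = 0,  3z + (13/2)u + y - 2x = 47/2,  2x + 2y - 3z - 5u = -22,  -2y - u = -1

infinitely many solutions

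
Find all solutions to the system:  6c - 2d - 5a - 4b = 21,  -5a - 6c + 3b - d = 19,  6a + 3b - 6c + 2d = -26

Row-reduce:
R1 ← R1 / (-5).
R2 ← R2 + 5·R1.
R3 ← R3 − 6·R1.
R2 ← R2 / (7).
R1 ← R1 − 4/5·R2.
R3 ← R3 + 9/5·R2.
R3 ← R3 / (-66/35).
R1 ← R1 − 6/35·R3.
R2 ← R2 + 12/7·R3.
Rank is 3 with 4 unknowns, leaving d free.

infinitely many solutions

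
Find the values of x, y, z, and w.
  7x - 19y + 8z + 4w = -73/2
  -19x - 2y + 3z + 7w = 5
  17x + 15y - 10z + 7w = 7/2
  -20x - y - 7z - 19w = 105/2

x = -1, y = 1/2, z = -2, w = -1

Row-reduce the augmented matrix:
R1 ← R1 / (7).
R2 ← R2 + 19·R1.
R3 ← R3 − 17·R1.
R4 ← R4 + 20·R1.
R2 ← R2 / (-375/7).
R1 ← R1 + 19/7·R2.
R3 ← R3 − 428/7·R2.
R4 ← R4 + 387/7·R2.
R3 ← R3 / (-458/375).
R1 ← R1 + 41/375·R3.
R2 ← R2 + 173/375·R3.
R4 ← R4 + 1206/125·R3.
R4 ← R4 / (-37913/229).
R1 ← R1 + 877/458·R4.
R2 ← R2 + 3209/458·R4.
R3 ← R3 + 6625/458·R4.
Reading off the reduced rows gives x = -1, y = 1/2, z = -2, w = -1.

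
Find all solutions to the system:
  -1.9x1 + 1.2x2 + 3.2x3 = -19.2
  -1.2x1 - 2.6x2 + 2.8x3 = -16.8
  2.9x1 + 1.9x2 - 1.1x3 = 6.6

x1 = 0, x2 = 0, x3 = -6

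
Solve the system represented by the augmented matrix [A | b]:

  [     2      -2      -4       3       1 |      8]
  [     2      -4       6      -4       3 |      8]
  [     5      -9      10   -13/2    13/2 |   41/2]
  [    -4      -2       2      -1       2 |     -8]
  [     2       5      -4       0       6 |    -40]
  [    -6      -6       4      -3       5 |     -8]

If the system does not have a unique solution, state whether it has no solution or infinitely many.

Row-reduce:
R1 ← R1 / (2).
R2 ← R2 − 2·R1.
R3 ← R3 − 5·R1.
R4 ← R4 + 4·R1.
R5 ← R5 − 2·R1.
R6 ← R6 + 6·R1.
R2 ← R2 / (-2).
R1 ← R1 + 1·R2.
R3 ← R3 + 4·R2.
R4 ← R4 + 6·R2.
R5 ← R5 − 7·R2.
R6 ← R6 + 12·R2.
Swap R3 and R4.
R3 ← R3 / (-36).
R1 ← R1 + 7·R3.
R2 ← R2 + 5·R3.
R5 ← R5 − 35·R3.
R6 ← R6 + 68·R3.
Swap R4 and R5.
R4 ← R4 / (-20/9).
R1 ← R1 + 1/18·R4.
R2 ← R2 + 1/9·R4.
R3 ← R3 + 13/18·R4.
R6 ← R6 + 10/9·R4.
Swap R5 and R6.
R5 ← R5 / (-21/4).
R1 ← R1 + 29/80·R5.
R2 ← R2 + 49/40·R5.
R3 ← R3 + 257/80·R5.
R4 ← R4 + 181/40·R5.
Row 6 reduces to 0 = 1/2, a contradiction. The system is inconsistent.

no solution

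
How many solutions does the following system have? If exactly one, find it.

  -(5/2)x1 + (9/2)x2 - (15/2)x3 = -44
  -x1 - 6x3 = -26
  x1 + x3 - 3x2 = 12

infinitely many solutions

Row-reduce:
R1 ← R1 / (-5/2).
R2 ← R2 + 1·R1.
R3 ← R3 − 1·R1.
R2 ← R2 / (-9/5).
R1 ← R1 + 9/5·R2.
R3 ← R3 + 6/5·R2.
Rank is 2 with 3 unknowns, leaving x3 free.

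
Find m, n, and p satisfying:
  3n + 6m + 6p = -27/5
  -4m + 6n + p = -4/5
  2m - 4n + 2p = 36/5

Row-reduce the augmented matrix:
R1 ← R1 / (6).
R2 ← R2 + 4·R1.
R3 ← R3 − 2·R1.
R2 ← R2 / (8).
R1 ← R1 − 1/2·R2.
R3 ← R3 + 5·R2.
R3 ← R3 / (25/8).
R1 ← R1 − 11/16·R3.
R2 ← R2 − 5/8·R3.
Reading off the reduced rows gives m = -2, n = -9/5, p = 2.

m = -2, n = -9/5, p = 2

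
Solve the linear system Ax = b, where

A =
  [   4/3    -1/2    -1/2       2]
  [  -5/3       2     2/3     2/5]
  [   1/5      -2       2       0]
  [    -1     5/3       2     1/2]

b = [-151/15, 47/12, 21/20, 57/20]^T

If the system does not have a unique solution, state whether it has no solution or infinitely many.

x_1 = -11/4, x_2 = 0, x_3 = 4/5, x_4 = -3

Row-reduce the augmented matrix:
R1 ← R1 / (4/3).
R2 ← R2 + 5/3·R1.
R3 ← R3 − 1/5·R1.
R4 ← R4 + 1·R1.
R2 ← R2 / (11/8).
R1 ← R1 + 3/8·R2.
R3 ← R3 + 77/40·R2.
R4 ← R4 − 31/24·R2.
R3 ← R3 / (32/15).
R1 ← R1 + 4/11·R3.
R2 ← R2 − 1/33·R3.
R4 ← R4 − 157/99·R3.
R4 ← R4 / (-3097/880).
R1 ← R1 − 129/44·R4.
R2 ← R2 − 1809/880·R4.
R3 ← R3 − 141/80·R4.
Reading off the reduced rows gives x_1 = -11/4, x_2 = 0, x_3 = 4/5, x_4 = -3.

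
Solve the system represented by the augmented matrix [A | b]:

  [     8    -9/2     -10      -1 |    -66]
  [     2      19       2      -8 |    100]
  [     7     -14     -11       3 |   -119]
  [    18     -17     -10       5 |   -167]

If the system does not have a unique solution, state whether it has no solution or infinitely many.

Row-reduce:
R1 ← R1 / (8).
R2 ← R2 − 2·R1.
R3 ← R3 − 7·R1.
R4 ← R4 − 18·R1.
R2 ← R2 / (161/8).
R1 ← R1 + 9/16·R2.
R3 ← R3 + 161/16·R2.
R4 ← R4 + 55/8·R2.
Swap R3 and R4.
R3 ← R3 / (2260/161).
R1 ← R1 + 181/161·R3.
R2 ← R2 − 36/161·R3.
Row 4 reduces to 0 = -3, a contradiction. The system is inconsistent.

no solution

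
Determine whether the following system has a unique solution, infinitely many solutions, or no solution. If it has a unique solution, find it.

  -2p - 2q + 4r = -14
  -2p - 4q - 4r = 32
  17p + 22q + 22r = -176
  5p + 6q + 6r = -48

p = 0, q = -3, r = -5

Row-reduce the augmented matrix:
R1 ← R1 / (-2).
R2 ← R2 + 2·R1.
R3 ← R3 − 17·R1.
R4 ← R4 − 5·R1.
R2 ← R2 / (-2).
R1 ← R1 − 1·R2.
R3 ← R3 − 5·R2.
R4 ← R4 − 1·R2.
R3 ← R3 / (36).
R1 ← R1 + 6·R3.
R2 ← R2 − 4·R3.
R4 ← R4 − 12·R3.
R4 reduces to 0 = 0, so the extra equation is consistent.
Reading off the reduced rows gives p = 0, q = -3, r = -5.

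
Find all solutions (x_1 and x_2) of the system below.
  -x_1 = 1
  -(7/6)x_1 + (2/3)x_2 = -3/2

x_1 = -1, x_2 = -4

Row-reduce the augmented matrix:
R1 ← R1 / (-1).
R2 ← R2 + 7/6·R1.
R2 ← R2 / (2/3).
Reading off the reduced rows gives x_1 = -1, x_2 = -4.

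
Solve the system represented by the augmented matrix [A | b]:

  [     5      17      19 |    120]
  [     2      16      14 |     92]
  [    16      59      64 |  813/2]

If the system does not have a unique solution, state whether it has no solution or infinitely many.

Row-reduce:
R1 ← R1 / (5).
R2 ← R2 − 2·R1.
R3 ← R3 − 16·R1.
R2 ← R2 / (46/5).
R1 ← R1 − 17/5·R2.
R3 ← R3 − 23/5·R2.
Row 3 reduces to 0 = 1/2, a contradiction. The system is inconsistent.

no solution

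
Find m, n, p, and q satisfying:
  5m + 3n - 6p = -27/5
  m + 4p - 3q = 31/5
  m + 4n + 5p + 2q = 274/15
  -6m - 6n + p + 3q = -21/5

Row-reduce the augmented matrix:
R1 ← R1 / (5).
R2 ← R2 − 1·R1.
R3 ← R3 − 1·R1.
R4 ← R4 + 6·R1.
R2 ← R2 / (-3/5).
R1 ← R1 − 3/5·R2.
R3 ← R3 − 17/5·R2.
R4 ← R4 + 12/5·R2.
R3 ← R3 / (107/3).
R1 ← R1 − 4·R3.
R2 ← R2 + 26/3·R3.
R4 ← R4 + 27·R3.
R4 ← R4 / (390/107).
R1 ← R1 + 141/107·R4.
R2 ← R2 − 145/107·R4.
R3 ← R3 + 45/107·R4.
Reading off the reduced rows gives m = 8/5, n = 1/3, p = 12/5, q = 5/3.

m = 8/5, n = 1/3, p = 12/5, q = 5/3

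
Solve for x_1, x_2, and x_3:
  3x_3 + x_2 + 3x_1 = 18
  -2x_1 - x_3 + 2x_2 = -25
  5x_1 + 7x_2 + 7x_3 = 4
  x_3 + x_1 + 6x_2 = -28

Row-reduce the augmented matrix:
R1 ← R1 / (3).
R2 ← R2 + 2·R1.
R3 ← R3 − 5·R1.
R4 ← R4 − 1·R1.
R2 ← R2 / (8/3).
R1 ← R1 − 1/3·R2.
R3 ← R3 − 16/3·R2.
R4 ← R4 − 17/3·R2.
Swap R3 and R4.
R3 ← R3 / (-17/8).
R1 ← R1 − 7/8·R3.
R2 ← R2 − 3/8·R3.
R4 reduces to 0 = 0, so the extra equation is consistent.
Reading off the reduced rows gives x_1 = 5, x_2 = -6, x_3 = 3.

x_1 = 5, x_2 = -6, x_3 = 3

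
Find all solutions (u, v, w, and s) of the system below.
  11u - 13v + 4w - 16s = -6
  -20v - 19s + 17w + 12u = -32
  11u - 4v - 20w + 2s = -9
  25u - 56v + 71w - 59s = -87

infinitely many solutions

Row-reduce:
R1 ← R1 / (11).
R2 ← R2 − 12·R1.
R3 ← R3 − 11·R1.
R4 ← R4 − 25·R1.
R2 ← R2 / (-64/11).
R1 ← R1 + 13/11·R2.
R3 ← R3 − 9·R2.
R4 ← R4 + 291/11·R2.
R3 ← R3 / (-285/64).
R1 ← R1 + 141/64·R3.
R2 ← R2 + 139/64·R3.
R4 ← R4 − 285/64·R3.
Rank is 3 with 4 unknowns, leaving s free.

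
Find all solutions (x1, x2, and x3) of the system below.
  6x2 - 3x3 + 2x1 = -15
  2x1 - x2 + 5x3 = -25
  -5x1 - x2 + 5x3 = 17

x1 = -6, x2 = -2, x3 = -3

Row-reduce the augmented matrix:
R1 ← R1 / (2).
R2 ← R2 − 2·R1.
R3 ← R3 + 5·R1.
R2 ← R2 / (-7).
R1 ← R1 − 3·R2.
R3 ← R3 − 14·R2.
R3 ← R3 / (27/2).
R1 ← R1 − 27/14·R3.
R2 ← R2 + 8/7·R3.
Reading off the reduced rows gives x1 = -6, x2 = -2, x3 = -3.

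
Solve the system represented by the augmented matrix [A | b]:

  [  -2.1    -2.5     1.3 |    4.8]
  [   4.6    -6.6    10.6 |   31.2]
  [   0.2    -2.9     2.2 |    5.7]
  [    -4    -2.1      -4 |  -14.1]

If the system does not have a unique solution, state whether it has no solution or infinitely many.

x_1 = -1, x_2 = 1, x_3 = 4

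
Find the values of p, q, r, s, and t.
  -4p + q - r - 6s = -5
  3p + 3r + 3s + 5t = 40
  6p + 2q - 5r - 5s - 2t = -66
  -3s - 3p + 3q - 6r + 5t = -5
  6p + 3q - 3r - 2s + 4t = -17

p = -3, q = 1, r = 6, s = 2, t = 5

Row-reduce the augmented matrix:
R1 ← R1 / (-4).
R2 ← R2 − 3·R1.
R3 ← R3 − 6·R1.
R4 ← R4 + 3·R1.
R5 ← R5 − 6·R1.
R2 ← R2 / (3/4).
R1 ← R1 + 1/4·R2.
R3 ← R3 − 7/2·R2.
R4 ← R4 − 9/4·R2.
R5 ← R5 − 9/2·R2.
R3 ← R3 / (-17).
R1 ← R1 − 1·R3.
R2 ← R2 − 3·R3.
R4 ← R4 + 12·R3.
R5 ← R5 + 18·R3.
R4 ← R4 / (186/17).
R1 ← R1 − 10/17·R4.
R2 ← R2 + 55/17·R4.
R3 ← R3 − 7/17·R4.
R5 ← R5 − 92/17·R4.
R5 ← R5 / (-286/93).
R1 ← R1 + 23/93·R5.
R2 ← R2 − 421/93·R5.
R3 ← R3 − 37/31·R5.
R4 ← R4 − 67/93·R5.
Reading off the reduced rows gives p = -3, q = 1, r = 6, s = 2, t = 5.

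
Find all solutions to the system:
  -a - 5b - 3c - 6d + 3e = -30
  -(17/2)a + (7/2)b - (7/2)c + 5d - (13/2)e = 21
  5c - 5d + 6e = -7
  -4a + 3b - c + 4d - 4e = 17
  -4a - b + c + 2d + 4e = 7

Row-reduce:
R1 ← R1 / (-1).
R2 ← R2 + 17/2·R1.
R4 ← R4 + 4·R1.
R5 ← R5 + 4·R1.
R2 ← R2 / (46).
R1 ← R1 − 5·R2.
R4 ← R4 − 23·R2.
R5 ← R5 − 19·R2.
R3 ← R3 / (5).
R1 ← R1 − 14/23·R3.
R2 ← R2 − 11/23·R3.
R5 ← R5 − 90/23·R3.
Swap R4 and R5.
R4 ← R4 / (156/23).
R1 ← R1 − 12/23·R4.
R2 ← R2 − 39/23·R4.
R3 ← R3 + 1·R4.
Row 5 reduces to 0 = -1, a contradiction. The system is inconsistent.

no solution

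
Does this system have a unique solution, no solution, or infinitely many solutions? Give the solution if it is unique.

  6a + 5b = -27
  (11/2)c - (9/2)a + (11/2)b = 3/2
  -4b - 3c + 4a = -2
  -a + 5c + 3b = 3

no solution

Row-reduce:
R1 ← R1 / (6).
R2 ← R2 + 9/2·R1.
R3 ← R3 − 4·R1.
R4 ← R4 + 1·R1.
R2 ← R2 / (37/4).
R1 ← R1 − 5/6·R2.
R3 ← R3 + 22/3·R2.
R4 ← R4 − 23/6·R2.
R3 ← R3 / (151/111).
R1 ← R1 + 55/111·R3.
R2 ← R2 − 22/37·R3.
R4 ← R4 − 302/111·R3.
Row 4 reduces to 0 = 4, a contradiction. The system is inconsistent.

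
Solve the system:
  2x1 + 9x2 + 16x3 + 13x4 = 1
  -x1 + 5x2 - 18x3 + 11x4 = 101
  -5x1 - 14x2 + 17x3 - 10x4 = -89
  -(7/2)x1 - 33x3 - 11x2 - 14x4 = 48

Row-reduce:
R1 ← R1 / (2).
R2 ← R2 + 1·R1.
R3 ← R3 + 5·R1.
R4 ← R4 + 7/2·R1.
R2 ← R2 / (19/2).
R1 ← R1 − 9/2·R2.
R3 ← R3 − 17/2·R2.
R4 ← R4 − 19/4·R2.
R3 ← R3 / (1253/19).
R1 ← R1 − 242/19·R3.
R2 ← R2 + 20/19·R3.
Row 4 reduces to 0 = -1, a contradiction. The system is inconsistent.

no solution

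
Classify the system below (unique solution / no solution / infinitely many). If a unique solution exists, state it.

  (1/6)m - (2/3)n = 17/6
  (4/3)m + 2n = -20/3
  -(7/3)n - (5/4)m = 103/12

no solution

Row-reduce:
R1 ← R1 / (1/6).
R2 ← R2 − 4/3·R1.
R3 ← R3 + 5/4·R1.
R2 ← R2 / (22/3).
R1 ← R1 + 4·R2.
R3 ← R3 + 22/3·R2.
Row 3 reduces to 0 = 1/2, a contradiction. The system is inconsistent.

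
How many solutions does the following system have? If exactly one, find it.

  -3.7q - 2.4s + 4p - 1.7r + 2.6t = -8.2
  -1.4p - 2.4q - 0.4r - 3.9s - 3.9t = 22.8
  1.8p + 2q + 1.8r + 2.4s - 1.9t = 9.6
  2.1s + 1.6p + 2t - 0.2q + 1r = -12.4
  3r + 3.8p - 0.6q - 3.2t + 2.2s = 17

p = 1, q = 0, r = -2, s = 0, t = -6

Row-reduce the augmented matrix:
R1 ← R1 / (4).
R2 ← R2 + 7/5·R1.
R3 ← R3 − 9/5·R1.
R4 ← R4 − 8/5·R1.
R5 ← R5 − 19/5·R1.
R2 ← R2 / (-739/200).
R1 ← R1 + 37/40·R2.
R3 ← R3 − 733/200·R2.
R4 ← R4 − 32/25·R2.
R5 ← R5 − 583/200·R2.
R3 ← R3 / (5831/3695).
R1 ← R1 + 130/739·R3.
R2 ← R2 − 199/739·R3.
R4 ← R4 − 4934/3695·R3.
R5 ← R5 − 14152/3695·R3.
R4 ← R4 / (8409/3430).
R1 ← R1 − 309/686·R4.
R2 ← R2 − 1023/686·R4.
R3 ← R3 + 531/686·R4.
R5 ← R5 − 12709/3430·R4.
R5 ← R5 / (-1407047/1429530).
R1 ← R1 + 18941/95302·R5.
R2 ← R2 + 58200/47651·R5.
R3 ← R3 + 106554/47651·R5.
R4 ← R4 − 293384/142953·R5.
Reading off the reduced rows gives p = 1, q = 0, r = -2, s = 0, t = -6.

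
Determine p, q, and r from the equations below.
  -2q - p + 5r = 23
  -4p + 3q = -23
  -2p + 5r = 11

p = 2, q = -5, r = 3

Row-reduce the augmented matrix:
R1 ← R1 / (-1).
R2 ← R2 + 4·R1.
R3 ← R3 + 2·R1.
R2 ← R2 / (11).
R1 ← R1 − 2·R2.
R3 ← R3 − 4·R2.
R3 ← R3 / (25/11).
R1 ← R1 + 15/11·R3.
R2 ← R2 + 20/11·R3.
Reading off the reduced rows gives p = 2, q = -5, r = 3.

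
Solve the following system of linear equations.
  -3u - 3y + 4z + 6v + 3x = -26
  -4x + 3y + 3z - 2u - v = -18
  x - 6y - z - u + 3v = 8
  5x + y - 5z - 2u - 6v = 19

Row-reduce:
R1 ← R1 / (3).
R2 ← R2 + 4·R1.
R3 ← R3 − 1·R1.
R4 ← R4 − 5·R1.
R2 ← R2 / (-1).
R1 ← R1 + 1·R2.
R3 ← R3 + 5·R2.
R4 ← R4 − 6·R2.
R3 ← R3 / (-44).
R1 ← R1 + 7·R3.
R2 ← R2 + 25/3·R3.
R4 ← R4 − 115/3·R3.
R4 ← R4 / (-151/22).
R1 ← R1 − 5/22·R4.
R2 ← R2 − 7/22·R4.
R3 ← R3 + 15/22·R4.
Rank is 4 with 5 unknowns, leaving v free.

infinitely many solutions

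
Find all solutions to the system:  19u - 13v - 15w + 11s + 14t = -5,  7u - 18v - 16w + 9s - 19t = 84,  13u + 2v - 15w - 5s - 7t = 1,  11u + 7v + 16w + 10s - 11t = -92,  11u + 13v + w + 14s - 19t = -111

u = -2, v = -5, w = -1, s = -3, t = -1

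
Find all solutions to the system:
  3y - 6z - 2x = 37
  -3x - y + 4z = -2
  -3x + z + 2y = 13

x = -5, y = 1, z = -4

Row-reduce the augmented matrix:
R1 ← R1 / (-2).
R2 ← R2 + 3·R1.
R3 ← R3 + 3·R1.
R2 ← R2 / (-11/2).
R1 ← R1 + 3/2·R2.
R3 ← R3 + 5/2·R2.
R3 ← R3 / (45/11).
R1 ← R1 + 6/11·R3.
R2 ← R2 + 26/11·R3.
Reading off the reduced rows gives x = -5, y = 1, z = -4.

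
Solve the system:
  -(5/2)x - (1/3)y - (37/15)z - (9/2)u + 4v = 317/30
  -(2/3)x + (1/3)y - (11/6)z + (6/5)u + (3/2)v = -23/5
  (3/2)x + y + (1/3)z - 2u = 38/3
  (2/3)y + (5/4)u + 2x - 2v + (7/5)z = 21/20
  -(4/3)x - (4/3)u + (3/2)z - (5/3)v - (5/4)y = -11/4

infinitely many solutions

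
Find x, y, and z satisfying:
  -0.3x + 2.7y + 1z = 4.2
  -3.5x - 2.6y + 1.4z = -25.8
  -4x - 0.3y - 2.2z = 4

x = 2, y = 4, z = -6

Row-reduce the augmented matrix:
R1 ← R1 / (-3/10).
R2 ← R2 + 7/2·R1.
R3 ← R3 + 4·R1.
R2 ← R2 / (-341/10).
R1 ← R1 + 9·R2.
R3 ← R3 + 363/10·R2.
R3 ← R3 / (-2141/465).
R1 ← R1 + 58/93·R3.
R2 ← R2 − 28/93·R3.
Reading off the reduced rows gives x = 2, y = 4, z = -6.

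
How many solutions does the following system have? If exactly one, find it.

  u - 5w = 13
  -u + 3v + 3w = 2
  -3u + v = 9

u = -2, v = 3, w = -3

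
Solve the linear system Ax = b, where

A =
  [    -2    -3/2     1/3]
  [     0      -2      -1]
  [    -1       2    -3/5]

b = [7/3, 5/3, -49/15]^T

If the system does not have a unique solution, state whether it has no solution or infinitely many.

Row-reduce the augmented matrix:
R1 ← R1 / (-2).
R3 ← R3 + 1·R1.
R2 ← R2 / (-2).
R1 ← R1 − 3/4·R2.
R3 ← R3 − 11/4·R2.
R3 ← R3 / (-257/120).
R1 ← R1 + 13/24·R3.
R2 ← R2 − 1/2·R3.
Reading off the reduced rows gives x_1 = 0, x_2 = -4/3, x_3 = 1.

x_1 = 0, x_2 = -4/3, x_3 = 1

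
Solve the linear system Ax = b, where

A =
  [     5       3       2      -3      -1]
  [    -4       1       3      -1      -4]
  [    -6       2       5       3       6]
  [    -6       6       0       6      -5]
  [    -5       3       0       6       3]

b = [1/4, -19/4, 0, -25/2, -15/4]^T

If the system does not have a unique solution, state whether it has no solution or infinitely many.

Row-reduce the augmented matrix:
R1 ← R1 / (5).
R2 ← R2 + 4·R1.
R3 ← R3 + 6·R1.
R4 ← R4 + 6·R1.
R5 ← R5 + 5·R1.
R2 ← R2 / (17/5).
R1 ← R1 − 3/5·R2.
R3 ← R3 − 28/5·R2.
R4 ← R4 − 48/5·R2.
R5 ← R5 − 6·R2.
R3 ← R3 / (-3/17).
R1 ← R1 + 7/17·R3.
R2 ← R2 − 23/17·R3.
R4 ← R4 + 180/17·R3.
R5 ← R5 + 104/17·R3.
R4 ← R4 / (-288).
R1 ← R1 + 35/3·R4.
R2 ← R2 − 112/3·R4.
R3 ← R3 + 85/3·R4.
R5 ← R5 + 493/3·R4.
R5 ← R5 / (695/864).
R1 ← R1 − 1369/864·R5.
R2 ← R2 + 101/54·R5.
R3 ← R3 − 1967/864·R5.
R4 ← R4 − 755/288·R5.
Reading off the reduced rows gives x_1 = 0, x_2 = -1/4, x_3 = -1/2, x_4 = -1, x_5 = 1.

x_1 = 0, x_2 = -1/4, x_3 = -1/2, x_4 = -1, x_5 = 1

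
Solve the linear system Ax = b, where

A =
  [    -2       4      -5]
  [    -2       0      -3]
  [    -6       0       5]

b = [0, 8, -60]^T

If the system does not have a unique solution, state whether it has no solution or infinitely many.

Row-reduce the augmented matrix:
R1 ← R1 / (-2).
R2 ← R2 + 2·R1.
R3 ← R3 + 6·R1.
R2 ← R2 / (-4).
R1 ← R1 + 2·R2.
R3 ← R3 + 12·R2.
R3 ← R3 / (14).
R1 ← R1 − 3/2·R3.
R2 ← R2 + 1/2·R3.
Reading off the reduced rows gives x_1 = 5, x_2 = -5, x_3 = -6.

x_1 = 5, x_2 = -5, x_3 = -6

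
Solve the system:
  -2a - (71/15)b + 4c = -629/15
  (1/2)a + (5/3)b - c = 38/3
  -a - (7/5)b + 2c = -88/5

no solution

Row-reduce:
R1 ← R1 / (-2).
R2 ← R2 − 1/2·R1.
R3 ← R3 + 1·R1.
R2 ← R2 / (29/60).
R1 ← R1 − 71/30·R2.
R3 ← R3 − 29/30·R2.
Row 3 reduces to 0 = -1, a contradiction. The system is inconsistent.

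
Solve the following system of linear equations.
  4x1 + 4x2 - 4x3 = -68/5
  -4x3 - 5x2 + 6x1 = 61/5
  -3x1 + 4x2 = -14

x1 = 6/5, x2 = -13/5, x3 = 2

Row-reduce the augmented matrix:
R1 ← R1 / (4).
R2 ← R2 − 6·R1.
R3 ← R3 + 3·R1.
R2 ← R2 / (-11).
R1 ← R1 − 1·R2.
R3 ← R3 − 7·R2.
R3 ← R3 / (-19/11).
R1 ← R1 + 9/11·R3.
R2 ← R2 + 2/11·R3.
Reading off the reduced rows gives x1 = 6/5, x2 = -13/5, x3 = 2.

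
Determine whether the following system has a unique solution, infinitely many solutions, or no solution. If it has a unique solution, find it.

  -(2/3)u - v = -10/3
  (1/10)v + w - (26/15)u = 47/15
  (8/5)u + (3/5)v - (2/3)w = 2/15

infinitely many solutions

Row-reduce:
R1 ← R1 / (-2/3).
R2 ← R2 + 26/15·R1.
R3 ← R3 − 8/5·R1.
R2 ← R2 / (27/10).
R1 ← R1 − 3/2·R2.
R3 ← R3 + 9/5·R2.
Rank is 2 with 3 unknowns, leaving w free.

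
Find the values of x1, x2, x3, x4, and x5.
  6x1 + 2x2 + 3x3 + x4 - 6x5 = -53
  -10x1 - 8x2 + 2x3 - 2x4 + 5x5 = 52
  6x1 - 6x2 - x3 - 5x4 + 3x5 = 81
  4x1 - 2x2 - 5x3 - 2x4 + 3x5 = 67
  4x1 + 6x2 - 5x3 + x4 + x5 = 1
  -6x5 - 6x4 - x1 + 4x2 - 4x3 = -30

Row-reduce the augmented matrix:
R1 ← R1 / (6).
R2 ← R2 + 10·R1.
R3 ← R3 − 6·R1.
R4 ← R4 − 4·R1.
R5 ← R5 − 4·R1.
R6 ← R6 + 1·R1.
R2 ← R2 / (-14/3).
R1 ← R1 − 1/3·R2.
R3 ← R3 + 8·R2.
R4 ← R4 + 10/3·R2.
R5 ← R5 − 14/3·R2.
R6 ← R6 − 13/3·R2.
R3 ← R3 / (-16).
R1 ← R1 − 1·R3.
R2 ← R2 + 3/2·R3.
R4 ← R4 + 12·R3.
R6 ← R6 − 3·R3.
R4 ← R4 / (23/14).
R1 ← R1 + 11/56·R4.
R2 ← R2 − 65/112·R4.
R3 ← R3 − 19/56·R4.
R6 ← R6 + 401/56·R4.
Swap R5 and R6.
R5 ← R5 / (-3627/184).
R1 ← R1 + 105/184·R5.
R2 ← R2 − 127/368·R5.
R3 ← R3 + 103/184·R5.
R4 ← R4 + 73/46·R5.
R6 reduces to 0 = 0, so the extra equation is consistent.
Reading off the reduced rows gives x1 = 2, x2 = -6, x3 = -5, x4 = -2, x5 = 6.

x1 = 2, x2 = -6, x3 = -5, x4 = -2, x5 = 6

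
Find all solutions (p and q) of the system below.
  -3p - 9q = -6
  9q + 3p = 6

Row-reduce:
R1 ← R1 / (-3).
R2 ← R2 − 3·R1.
Rank is 1 with 2 unknowns, leaving q free.

infinitely many solutions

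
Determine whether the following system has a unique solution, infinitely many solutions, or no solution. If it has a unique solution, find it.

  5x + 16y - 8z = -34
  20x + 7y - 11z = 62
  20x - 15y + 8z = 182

x = 6, y = -2, z = 4

Row-reduce the augmented matrix:
R1 ← R1 / (5).
R2 ← R2 − 20·R1.
R3 ← R3 − 20·R1.
R2 ← R2 / (-57).
R1 ← R1 − 16/5·R2.
R3 ← R3 + 79·R2.
R3 ← R3 / (207/19).
R1 ← R1 + 8/19·R3.
R2 ← R2 + 7/19·R3.
Reading off the reduced rows gives x = 6, y = -2, z = 4.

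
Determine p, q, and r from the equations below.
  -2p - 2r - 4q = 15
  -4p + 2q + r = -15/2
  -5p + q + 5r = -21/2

Row-reduce the augmented matrix:
R1 ← R1 / (-2).
R2 ← R2 + 4·R1.
R3 ← R3 + 5·R1.
R2 ← R2 / (10).
R1 ← R1 − 2·R2.
R3 ← R3 − 11·R2.
R3 ← R3 / (9/2).
R2 ← R2 − 1/2·R3.
Reading off the reduced rows gives p = 0, q = -3, r = -3/2.

p = 0, q = -3, r = -3/2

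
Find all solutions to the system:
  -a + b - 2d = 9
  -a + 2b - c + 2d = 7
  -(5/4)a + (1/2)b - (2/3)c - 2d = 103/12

Row-reduce:
R1 ← R1 / (-1).
R2 ← R2 + 1·R1.
R3 ← R3 + 5/4·R1.
R1 ← R1 + 1·R2.
R3 ← R3 + 3/4·R2.
R3 ← R3 / (-17/12).
R1 ← R1 + 1·R3.
R2 ← R2 + 1·R3.
Rank is 3 with 4 unknowns, leaving d free.

infinitely many solutions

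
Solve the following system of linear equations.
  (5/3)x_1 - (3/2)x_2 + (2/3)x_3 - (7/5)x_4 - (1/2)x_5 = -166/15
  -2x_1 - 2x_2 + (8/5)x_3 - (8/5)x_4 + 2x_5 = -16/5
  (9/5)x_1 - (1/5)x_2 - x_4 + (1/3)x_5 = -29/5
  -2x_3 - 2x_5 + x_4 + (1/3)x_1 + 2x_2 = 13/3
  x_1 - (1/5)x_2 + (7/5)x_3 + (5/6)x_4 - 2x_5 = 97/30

x_1 = -2, x_2 = 6, x_3 = 4, x_4 = 1, x_5 = 0

Row-reduce the augmented matrix:
R1 ← R1 / (5/3).
R2 ← R2 + 2·R1.
R3 ← R3 − 9/5·R1.
R4 ← R4 − 1/3·R1.
R5 ← R5 − 1·R1.
R2 ← R2 / (-19/5).
R1 ← R1 + 9/10·R2.
R3 ← R3 − 71/50·R2.
R4 ← R4 − 23/10·R2.
R5 ← R5 − 7/10·R2.
R3 ← R3 / (84/475).
R1 ← R1 + 16/95·R3.
R2 ← R2 + 12/19·R3.
R4 ← R4 + 194/285·R3.
R5 ← R5 − 137/95·R3.
R4 ← R4 / (-145/42).
R1 ← R1 + 26/35·R4.
R2 ← R2 + 59/35·R4.
R3 ← R3 + 113/28·R4.
R5 ← R5 − 14467/2100·R4.
R5 ← R5 / (-411499/97875).
R1 ← R1 + 168/725·R5.
R2 ← R2 − 16367/6525·R5.
R3 ← R3 − 1237/435·R5.
R4 ← R4 + 1634/1305·R5.
Reading off the reduced rows gives x_1 = -2, x_2 = 6, x_3 = 4, x_4 = 1, x_5 = 0.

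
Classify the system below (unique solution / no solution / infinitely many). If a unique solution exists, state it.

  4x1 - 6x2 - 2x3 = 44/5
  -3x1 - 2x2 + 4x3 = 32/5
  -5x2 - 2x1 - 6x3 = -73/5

x1 = 2, x2 = -1, x3 = 13/5

Row-reduce the augmented matrix:
R1 ← R1 / (4).
R2 ← R2 + 3·R1.
R3 ← R3 + 2·R1.
R2 ← R2 / (-13/2).
R1 ← R1 + 3/2·R2.
R3 ← R3 + 8·R2.
R3 ← R3 / (-131/13).
R1 ← R1 + 14/13·R3.
R2 ← R2 + 5/13·R3.
Reading off the reduced rows gives x1 = 2, x2 = -1, x3 = 13/5.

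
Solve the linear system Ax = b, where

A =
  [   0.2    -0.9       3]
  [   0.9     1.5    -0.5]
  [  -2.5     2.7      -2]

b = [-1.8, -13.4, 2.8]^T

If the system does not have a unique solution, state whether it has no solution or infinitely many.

x_1 = -6, x_2 = -6, x_3 = -2

Row-reduce the augmented matrix:
R1 ← R1 / (1/5).
R2 ← R2 − 9/10·R1.
R3 ← R3 + 5/2·R1.
R2 ← R2 / (111/20).
R1 ← R1 + 9/2·R2.
R3 ← R3 + 171/20·R2.
R3 ← R3 / (1031/74).
R1 ← R1 − 135/37·R3.
R2 ← R2 + 280/111·R3.
Reading off the reduced rows gives x_1 = -6, x_2 = -6, x_3 = -2.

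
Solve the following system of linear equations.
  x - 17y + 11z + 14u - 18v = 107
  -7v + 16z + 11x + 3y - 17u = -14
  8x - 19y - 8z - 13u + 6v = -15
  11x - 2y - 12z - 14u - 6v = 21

Row-reduce:
R2 ← R2 − 11·R1.
R3 ← R3 − 8·R1.
R4 ← R4 − 11·R1.
R2 ← R2 / (190).
R1 ← R1 + 17·R2.
R3 ← R3 − 117·R2.
R4 ← R4 − 185·R2.
R3 ← R3 / (-1191/38).
R1 ← R1 − 61/38·R3.
R2 ← R2 + 21/38·R3.
R4 ← R4 + 1169/38·R3.
R4 ← R4 / (106214/5955).
R1 ← R1 + 2750/1191·R4.
R2 ← R2 + 1097/1985·R4.
R3 ← R3 − 3743/5955·R4.
Rank is 4 with 5 unknowns, leaving v free.

infinitely many solutions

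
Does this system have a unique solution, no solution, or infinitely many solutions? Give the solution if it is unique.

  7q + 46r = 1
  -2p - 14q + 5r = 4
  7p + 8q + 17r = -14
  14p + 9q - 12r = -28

Row-reduce:
Swap R1 and R2.
R1 ← R1 / (-2).
R3 ← R3 − 7·R1.
R4 ← R4 − 14·R1.
R2 ← R2 / (7).
R1 ← R1 − 7·R2.
R3 ← R3 + 41·R2.
R4 ← R4 + 89·R2.
R3 ← R3 / (4255/14).
R1 ← R1 + 97/2·R3.
R2 ← R2 − 46/7·R3.
R4 ← R4 − 4255/7·R3.
Row 4 reduces to 0 = 1, a contradiction. The system is inconsistent.

no solution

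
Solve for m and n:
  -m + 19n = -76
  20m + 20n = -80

m = 0, n = -4

Row-reduce the augmented matrix:
R1 ← R1 / (-1).
R2 ← R2 − 20·R1.
R2 ← R2 / (400).
R1 ← R1 + 19·R2.
Reading off the reduced rows gives m = 0, n = -4.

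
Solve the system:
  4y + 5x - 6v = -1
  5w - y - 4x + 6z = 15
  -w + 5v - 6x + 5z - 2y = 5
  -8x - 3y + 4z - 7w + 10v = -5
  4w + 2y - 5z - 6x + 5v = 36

Row-reduce:
R1 ← R1 / (5).
R2 ← R2 + 4·R1.
R3 ← R3 + 6·R1.
R4 ← R4 + 8·R1.
R5 ← R5 + 6·R1.
R2 ← R2 / (11/5).
R1 ← R1 − 4/5·R2.
R3 ← R3 − 14/5·R2.
R4 ← R4 − 17/5·R2.
R5 ← R5 − 34/5·R2.
R3 ← R3 / (-29/11).
R1 ← R1 + 24/11·R3.
R2 ← R2 − 30/11·R3.
R4 ← R4 + 58/11·R3.
R5 ← R5 + 259/11·R3.
Swap R4 and R5.
R4 ← R4 / (1575/29).
R1 ← R1 − 124/29·R4.
R2 ← R2 + 155/29·R4.
R3 ← R3 − 81/29·R4.
Rank is 4 with 5 unknowns, leaving v free.

infinitely many solutions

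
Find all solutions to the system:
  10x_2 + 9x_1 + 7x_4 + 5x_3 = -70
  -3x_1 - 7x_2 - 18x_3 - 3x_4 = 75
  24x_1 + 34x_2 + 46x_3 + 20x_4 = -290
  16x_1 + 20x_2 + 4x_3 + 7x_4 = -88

infinitely many solutions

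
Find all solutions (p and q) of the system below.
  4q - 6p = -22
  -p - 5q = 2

p = 3, q = -1

Row-reduce the augmented matrix:
R1 ← R1 / (-6).
R2 ← R2 + 1·R1.
R2 ← R2 / (-17/3).
R1 ← R1 + 2/3·R2.
Reading off the reduced rows gives p = 3, q = -1.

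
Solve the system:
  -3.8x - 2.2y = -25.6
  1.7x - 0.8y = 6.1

Row-reduce the augmented matrix:
R1 ← R1 / (-19/5).
R2 ← R2 − 17/10·R1.
R2 ← R2 / (-339/190).
R1 ← R1 − 11/19·R2.
Reading off the reduced rows gives x = 5, y = 3.

x = 5, y = 3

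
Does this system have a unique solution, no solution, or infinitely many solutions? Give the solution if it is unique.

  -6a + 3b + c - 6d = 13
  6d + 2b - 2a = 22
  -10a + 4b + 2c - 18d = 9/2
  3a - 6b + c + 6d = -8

no solution

Row-reduce:
R1 ← R1 / (-6).
R2 ← R2 + 2·R1.
R3 ← R3 + 10·R1.
R4 ← R4 − 3·R1.
R1 ← R1 + 1/2·R2.
R3 ← R3 + 1·R2.
R4 ← R4 + 9/2·R2.
Swap R3 and R4.
R3 ← R3 / (39).
R1 ← R1 − 5·R3.
R2 ← R2 − 8·R3.
Row 4 reduces to 0 = 1/2, a contradiction. The system is inconsistent.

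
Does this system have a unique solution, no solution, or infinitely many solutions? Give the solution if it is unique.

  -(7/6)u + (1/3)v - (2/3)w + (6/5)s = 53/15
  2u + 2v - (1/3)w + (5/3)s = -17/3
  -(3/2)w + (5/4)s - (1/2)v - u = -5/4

Row-reduce:
R1 ← R1 / (-7/6).
R2 ← R2 − 2·R1.
R3 ← R3 + 1·R1.
R2 ← R2 / (18/7).
R1 ← R1 + 2/7·R2.
R3 ← R3 + 11/14·R2.
R3 ← R3 / (-149/108).
R1 ← R1 − 11/27·R3.
R2 ← R2 + 31/54·R3.
Rank is 3 with 4 unknowns, leaving s free.

infinitely many solutions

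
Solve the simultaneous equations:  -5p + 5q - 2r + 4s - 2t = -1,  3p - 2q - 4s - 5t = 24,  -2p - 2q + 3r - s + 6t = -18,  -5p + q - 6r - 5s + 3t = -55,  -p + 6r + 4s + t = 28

p = 1, q = 0, r = 5, s = 1, t = -5

Row-reduce the augmented matrix:
R1 ← R1 / (-5).
R2 ← R2 − 3·R1.
R3 ← R3 + 2·R1.
R4 ← R4 + 5·R1.
R5 ← R5 + 1·R1.
R1 ← R1 + 1·R2.
R3 ← R3 + 4·R2.
R4 ← R4 + 4·R2.
R5 ← R5 + 1·R2.
R3 ← R3 / (-1).
R1 ← R1 + 4/5·R3.
R2 ← R2 + 6/5·R3.
R4 ← R4 + 44/5·R3.
R5 ← R5 − 26/5·R3.
R4 ← R4 / (319/5).
R1 ← R1 − 24/5·R4.
R2 ← R2 − 46/5·R4.
R3 ← R3 − 9·R4.
R5 ← R5 + 226/5·R4.
R5 ← R5 / (-6/29).
R1 ← R1 + 53/29·R5.
R2 ← R2 + 133/29·R5.
R3 ← R3 + 45/29·R5.
R4 ← R4 − 63/29·R5.
Reading off the reduced rows gives p = 1, q = 0, r = 5, s = 1, t = -5.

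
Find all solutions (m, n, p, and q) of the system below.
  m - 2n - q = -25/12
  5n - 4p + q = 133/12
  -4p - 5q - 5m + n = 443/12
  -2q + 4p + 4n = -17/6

Row-reduce the augmented matrix:
R3 ← R3 + 5·R1.
R2 ← R2 / (5).
R1 ← R1 + 2·R2.
R3 ← R3 + 9·R2.
R4 ← R4 − 4·R2.
R3 ← R3 / (-56/5).
R1 ← R1 + 8/5·R3.
R2 ← R2 + 4/5·R3.
R4 ← R4 − 36/5·R3.
R4 ← R4 / (-113/14).
R1 ← R1 − 4/7·R4.
R2 ← R2 − 11/14·R4.
R3 ← R3 − 41/56·R4.
Reading off the reduced rows gives m = -3, n = 2/3, p = -5/2, q = -9/4.

m = -3, n = 2/3, p = -5/2, q = -9/4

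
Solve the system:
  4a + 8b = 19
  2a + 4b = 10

no solution

Row-reduce:
R1 ← R1 / (4).
R2 ← R2 − 2·R1.
Row 2 reduces to 0 = 1/2, a contradiction. The system is inconsistent.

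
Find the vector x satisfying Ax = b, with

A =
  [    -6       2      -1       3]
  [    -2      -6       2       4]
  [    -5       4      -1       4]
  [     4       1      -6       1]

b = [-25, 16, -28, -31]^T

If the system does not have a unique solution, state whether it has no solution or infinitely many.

x_1 = 2, x_2 = -2, x_3 = 6, x_4 = -1

Row-reduce the augmented matrix:
R1 ← R1 / (-6).
R2 ← R2 + 2·R1.
R3 ← R3 + 5·R1.
R4 ← R4 − 4·R1.
R2 ← R2 / (-20/3).
R1 ← R1 + 1/3·R2.
R3 ← R3 − 7/3·R2.
R4 ← R4 − 7/3·R2.
R3 ← R3 / (13/20).
R1 ← R1 − 1/20·R3.
R2 ← R2 + 7/20·R3.
R4 ← R4 + 117/20·R3.
R4 ← R4 / (27).
R1 ← R1 + 11/13·R4.
R2 ← R2 − 12/13·R4.
R3 ← R3 − 51/13·R4.
Reading off the reduced rows gives x_1 = 2, x_2 = -2, x_3 = 6, x_4 = -1.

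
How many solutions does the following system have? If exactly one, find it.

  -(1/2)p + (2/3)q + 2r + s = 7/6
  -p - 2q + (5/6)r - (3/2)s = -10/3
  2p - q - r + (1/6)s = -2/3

infinitely many solutions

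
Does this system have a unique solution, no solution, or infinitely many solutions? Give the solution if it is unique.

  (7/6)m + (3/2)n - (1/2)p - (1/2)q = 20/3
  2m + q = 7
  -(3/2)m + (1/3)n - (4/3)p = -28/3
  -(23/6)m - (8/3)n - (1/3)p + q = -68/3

infinitely many solutions

Row-reduce:
R1 ← R1 / (7/6).
R2 ← R2 − 2·R1.
R3 ← R3 + 3/2·R1.
R4 ← R4 + 23/6·R1.
R2 ← R2 / (-18/7).
R1 ← R1 − 9/7·R2.
R3 ← R3 − 95/42·R2.
R4 ← R4 − 95/42·R2.
R3 ← R3 / (-11/9).
R2 ← R2 + 1/3·R3.
R4 ← R4 + 11/9·R3.
Rank is 3 with 4 unknowns, leaving q free.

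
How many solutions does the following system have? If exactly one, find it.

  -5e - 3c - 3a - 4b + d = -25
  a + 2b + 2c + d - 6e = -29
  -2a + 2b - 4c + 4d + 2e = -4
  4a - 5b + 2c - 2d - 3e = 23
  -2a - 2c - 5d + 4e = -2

a = 5, b = -4, c = 1, d = 2, e = 5

Row-reduce the augmented matrix:
R1 ← R1 / (-3).
R2 ← R2 − 1·R1.
R3 ← R3 + 2·R1.
R4 ← R4 − 4·R1.
R5 ← R5 + 2·R1.
R2 ← R2 / (2/3).
R1 ← R1 − 4/3·R2.
R3 ← R3 − 14/3·R2.
R4 ← R4 + 31/3·R2.
R5 ← R5 − 8/3·R2.
R3 ← R3 / (-9).
R1 ← R1 + 1·R3.
R2 ← R2 − 3/2·R3.
R4 ← R4 − 27/2·R3.
R5 ← R5 + 4·R3.
R4 ← R4 / (11).
R1 ← R1 + 7/3·R4.
R2 ← R2 − 1·R4.
R3 ← R3 − 2/3·R4.
R5 ← R5 + 25/3·R4.
R5 ← R5 / (-1834/99).
R1 ← R1 − 194/99·R5.
R2 ← R2 − 65/33·R5.
R3 ← R3 + 409/99·R5.
R4 ← R4 + 40/11·R5.
Reading off the reduced rows gives a = 5, b = -4, c = 1, d = 2, e = 5.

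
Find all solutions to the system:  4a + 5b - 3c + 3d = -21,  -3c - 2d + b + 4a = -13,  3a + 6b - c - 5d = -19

Row-reduce:
R1 ← R1 / (4).
R2 ← R2 − 4·R1.
R3 ← R3 − 3·R1.
R2 ← R2 / (-4).
R1 ← R1 − 5/4·R2.
R3 ← R3 − 9/4·R2.
R3 ← R3 / (5/4).
R1 ← R1 + 3/4·R3.
Rank is 3 with 4 unknowns, leaving d free.

infinitely many solutions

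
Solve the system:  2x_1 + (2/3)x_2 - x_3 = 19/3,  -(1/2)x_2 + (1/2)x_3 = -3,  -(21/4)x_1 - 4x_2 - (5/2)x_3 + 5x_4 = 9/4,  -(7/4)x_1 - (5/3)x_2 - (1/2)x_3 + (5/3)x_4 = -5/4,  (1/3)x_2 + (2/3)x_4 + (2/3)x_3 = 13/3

x_1 = 1, x_2 = 5, x_3 = -1, x_4 = 5

Row-reduce the augmented matrix:
R1 ← R1 / (2).
R3 ← R3 + 21/4·R1.
R4 ← R4 + 7/4·R1.
R2 ← R2 / (-1/2).
R1 ← R1 − 1/3·R2.
R3 ← R3 + 9/4·R2.
R4 ← R4 + 13/12·R2.
R5 ← R5 − 1/3·R2.
R3 ← R3 / (-59/8).
R1 ← R1 + 1/6·R3.
R2 ← R2 + 1·R3.
R4 ← R4 + 59/24·R3.
R5 ← R5 − 1·R3.
Swap R4 and R5.
R4 ← R4 / (238/177).
R1 ← R1 + 20/177·R4.
R2 ← R2 + 40/59·R4.
R3 ← R3 + 40/59·R4.
R5 reduces to 0 = 0, so the extra equation is consistent.
Reading off the reduced rows gives x_1 = 1, x_2 = 5, x_3 = -1, x_4 = 5.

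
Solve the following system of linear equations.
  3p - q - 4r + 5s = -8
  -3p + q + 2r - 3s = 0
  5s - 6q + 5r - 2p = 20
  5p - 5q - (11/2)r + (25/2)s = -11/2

no solution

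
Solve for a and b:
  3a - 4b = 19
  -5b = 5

a = 5, b = -1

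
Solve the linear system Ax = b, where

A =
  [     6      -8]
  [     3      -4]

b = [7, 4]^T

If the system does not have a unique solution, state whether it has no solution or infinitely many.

no solution

Row-reduce:
R1 ← R1 / (6).
R2 ← R2 − 3·R1.
Row 2 reduces to 0 = 1/2, a contradiction. The system is inconsistent.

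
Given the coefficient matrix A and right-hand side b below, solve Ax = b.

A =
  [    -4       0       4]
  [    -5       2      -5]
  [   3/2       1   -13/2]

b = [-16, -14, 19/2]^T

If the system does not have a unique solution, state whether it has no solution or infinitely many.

Row-reduce:
R1 ← R1 / (-4).
R2 ← R2 + 5·R1.
R3 ← R3 − 3/2·R1.
R2 ← R2 / (2).
R3 ← R3 − 1·R2.
Row 3 reduces to 0 = 1/2, a contradiction. The system is inconsistent.

no solution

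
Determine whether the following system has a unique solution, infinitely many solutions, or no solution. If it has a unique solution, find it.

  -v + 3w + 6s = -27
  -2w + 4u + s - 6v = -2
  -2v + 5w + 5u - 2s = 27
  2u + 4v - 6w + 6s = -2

u = 5, v = 3, w = 0, s = -4

Row-reduce the augmented matrix:
Swap R1 and R2.
R1 ← R1 / (4).
R3 ← R3 − 5·R1.
R4 ← R4 − 2·R1.
R2 ← R2 / (-1).
R1 ← R1 + 3/2·R2.
R3 ← R3 − 11/2·R2.
R4 ← R4 − 7·R2.
R3 ← R3 / (24).
R1 ← R1 + 5·R3.
R2 ← R2 + 3·R3.
R4 ← R4 − 16·R3.
R4 ← R4 / (83/3).
R1 ← R1 + 245/96·R4.
R2 ← R2 + 73/32·R4.
R3 ← R3 − 119/96·R4.
Reading off the reduced rows gives u = 5, v = 3, w = 0, s = -4.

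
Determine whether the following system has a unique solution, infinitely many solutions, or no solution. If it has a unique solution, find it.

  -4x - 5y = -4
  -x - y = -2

x = 6, y = -4

From equation 2: x = 2 − y.
Substitute into equation 1 and solve: y = -4.
Then x = 6.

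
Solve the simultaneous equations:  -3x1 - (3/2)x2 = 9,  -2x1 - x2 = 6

infinitely many solutions

Row-reduce:
R1 ← R1 / (-3).
R2 ← R2 + 2·R1.
Rank is 1 with 2 unknowns, leaving x2 free.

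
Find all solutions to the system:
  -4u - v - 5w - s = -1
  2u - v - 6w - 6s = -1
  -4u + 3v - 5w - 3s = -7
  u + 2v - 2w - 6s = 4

Row-reduce the augmented matrix:
R1 ← R1 / (-4).
R2 ← R2 − 2·R1.
R3 ← R3 + 4·R1.
R4 ← R4 − 1·R1.
R2 ← R2 / (-3/2).
R1 ← R1 − 1/4·R2.
R3 ← R3 − 4·R2.
R4 ← R4 − 7/4·R2.
R3 ← R3 / (-68/3).
R1 ← R1 + 1/6·R3.
R2 ← R2 − 17/3·R3.
R4 ← R4 + 79/6·R3.
R4 ← R4 / (-177/68).
R1 ← R1 + 47/68·R4.
R2 ← R2 + 1/2·R4.
R3 ← R3 − 29/34·R4.
Reading off the reduced rows gives u = -2, v = -3, w = 3, s = -3.

u = -2, v = -3, w = 3, s = -3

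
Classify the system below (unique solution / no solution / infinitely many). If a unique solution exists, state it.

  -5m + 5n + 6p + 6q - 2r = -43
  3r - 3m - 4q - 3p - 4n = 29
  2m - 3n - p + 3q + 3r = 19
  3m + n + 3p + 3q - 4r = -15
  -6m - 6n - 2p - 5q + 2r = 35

Row-reduce the augmented matrix:
R1 ← R1 / (-5).
R2 ← R2 + 3·R1.
R3 ← R3 − 2·R1.
R4 ← R4 − 3·R1.
R5 ← R5 + 6·R1.
R2 ← R2 / (-7).
R1 ← R1 + 1·R2.
R3 ← R3 + 1·R2.
R4 ← R4 − 4·R2.
R5 ← R5 + 12·R2.
R3 ← R3 / (82/35).
R1 ← R1 + 9/35·R3.
R2 ← R2 − 33/35·R3.
R4 ← R4 − 99/35·R3.
R5 ← R5 − 74/35·R3.
R4 ← R4 / (-457/82).
R1 ← R1 − 49/82·R4.
R2 ← R2 + 125/82·R4.
R3 ← R3 − 227/82·R4.
R5 ← R5 + 206/41·R4.
R5 ← R5 / (10/457).
R1 ← R1 + 243/457·R5.
R2 ← R2 − 23/457·R5.
R3 ← R3 + 762/457·R5.
R4 ← R4 − 388/457·R5.
Reading off the reduced rows gives m = 2, n = -5, p = 3, q = -3, r = 4.

m = 2, n = -5, p = 3, q = -3, r = 4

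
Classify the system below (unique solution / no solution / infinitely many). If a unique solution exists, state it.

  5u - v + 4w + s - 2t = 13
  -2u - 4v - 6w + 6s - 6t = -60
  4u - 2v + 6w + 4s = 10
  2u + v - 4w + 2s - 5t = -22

Row-reduce:
R1 ← R1 / (5).
R2 ← R2 + 2·R1.
R3 ← R3 − 4·R1.
R4 ← R4 − 2·R1.
R2 ← R2 / (-22/5).
R1 ← R1 + 1/5·R2.
R3 ← R3 + 6/5·R2.
R4 ← R4 − 7/5·R2.
R3 ← R3 / (4).
R1 ← R1 − 1·R3.
R2 ← R2 − 1·R3.
R4 ← R4 + 7·R3.
R4 ← R4 / (68/11).
R1 ← R1 + 5/11·R4.
R2 ← R2 + 20/11·R4.
R3 ← R3 − 4/11·R4.
Rank is 4 with 5 unknowns, leaving t free.

infinitely many solutions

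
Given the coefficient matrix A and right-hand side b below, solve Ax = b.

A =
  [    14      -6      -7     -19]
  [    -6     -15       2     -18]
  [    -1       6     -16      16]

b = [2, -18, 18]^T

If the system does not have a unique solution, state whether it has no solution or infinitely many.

Row-reduce:
R1 ← R1 / (14).
R2 ← R2 + 6·R1.
R3 ← R3 + 1·R1.
R2 ← R2 / (-123/7).
R1 ← R1 + 3/7·R2.
R3 ← R3 − 39/7·R2.
R3 ← R3 / (-1379/82).
R1 ← R1 + 39/82·R3.
R2 ← R2 − 7/123·R3.
Rank is 3 with 4 unknowns, leaving x_4 free.

infinitely many solutions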